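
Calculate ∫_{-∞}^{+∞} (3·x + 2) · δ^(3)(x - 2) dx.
0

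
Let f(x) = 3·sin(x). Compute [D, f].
3 \cos{\left(x \right)}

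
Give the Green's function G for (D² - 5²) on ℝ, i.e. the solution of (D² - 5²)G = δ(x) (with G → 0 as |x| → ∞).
-\frac{e^{-5|x|}}{10}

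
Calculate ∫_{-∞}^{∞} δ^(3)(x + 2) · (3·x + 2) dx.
0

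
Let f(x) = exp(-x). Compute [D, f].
- e^{- x}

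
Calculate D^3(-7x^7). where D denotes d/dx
- 1470 x^{4}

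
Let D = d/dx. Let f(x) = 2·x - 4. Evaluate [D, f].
2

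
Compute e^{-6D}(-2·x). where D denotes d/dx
12 - 2 x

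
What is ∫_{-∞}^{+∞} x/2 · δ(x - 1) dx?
\frac{1}{2}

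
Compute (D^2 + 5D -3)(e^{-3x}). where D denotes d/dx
- 9 e^{- 3 x}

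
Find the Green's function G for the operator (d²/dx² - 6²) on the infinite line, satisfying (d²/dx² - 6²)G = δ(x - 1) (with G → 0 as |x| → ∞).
-\frac{e^{-6|x - 1|}}{12}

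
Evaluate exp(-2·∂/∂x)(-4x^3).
- 4 x^{3} + 24 x^{2} - 48 x + 32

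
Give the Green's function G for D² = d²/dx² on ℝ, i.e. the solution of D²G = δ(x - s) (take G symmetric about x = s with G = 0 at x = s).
\frac{|x - s|}{2}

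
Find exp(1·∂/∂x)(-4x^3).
- 4 x^{3} - 12 x^{2} - 12 x - 4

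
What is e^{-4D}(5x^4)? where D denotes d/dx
5 x^{4} - 80 x^{3} + 480 x^{2} - 1280 x + 1280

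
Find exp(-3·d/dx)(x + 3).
x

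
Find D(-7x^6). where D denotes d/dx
- 42 x^{5}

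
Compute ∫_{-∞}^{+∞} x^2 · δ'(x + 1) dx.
2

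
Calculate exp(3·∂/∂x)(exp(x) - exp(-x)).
2 \sinh{\left(x + 3 \right)}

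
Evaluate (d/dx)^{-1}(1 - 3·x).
- \frac{3 x^{2}}{2} + x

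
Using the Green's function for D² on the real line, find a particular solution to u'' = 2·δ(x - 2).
|x - 2|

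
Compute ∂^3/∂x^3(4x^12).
5280 x^{9}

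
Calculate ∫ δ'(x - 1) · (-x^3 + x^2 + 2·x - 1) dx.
-1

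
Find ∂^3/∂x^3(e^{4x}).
64 e^{4 x}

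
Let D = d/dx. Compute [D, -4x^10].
- 40 x^{9}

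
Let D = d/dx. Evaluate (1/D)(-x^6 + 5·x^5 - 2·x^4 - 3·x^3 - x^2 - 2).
- \frac{x^{7}}{7} + \frac{5 x^{6}}{6} - \frac{2 x^{5}}{5} - \frac{3 x^{4}}{4} - \frac{x^{3}}{3} - 2 x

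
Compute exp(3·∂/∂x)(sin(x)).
\sin{\left(x + 3 \right)}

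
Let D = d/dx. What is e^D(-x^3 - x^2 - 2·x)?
- x^{3} - 4 x^{2} - 7 x - 4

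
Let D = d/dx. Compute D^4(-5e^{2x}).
- 80 e^{2 x}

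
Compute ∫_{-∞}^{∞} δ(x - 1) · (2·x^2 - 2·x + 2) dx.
2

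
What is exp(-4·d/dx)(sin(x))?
\sin{\left(x - 4 \right)}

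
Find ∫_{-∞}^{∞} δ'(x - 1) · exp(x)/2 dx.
- \frac{e}{2}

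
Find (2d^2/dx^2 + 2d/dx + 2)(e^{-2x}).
6 e^{- 2 x}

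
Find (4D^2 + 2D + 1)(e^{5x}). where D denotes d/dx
111 e^{5 x}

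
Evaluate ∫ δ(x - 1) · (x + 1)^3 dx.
8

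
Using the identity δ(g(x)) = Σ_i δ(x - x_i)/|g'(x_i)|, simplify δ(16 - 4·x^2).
\frac{\delta(x - 2) + \delta(x + 2)}{16}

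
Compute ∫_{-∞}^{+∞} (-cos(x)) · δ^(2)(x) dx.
1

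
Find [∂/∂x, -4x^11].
- 44 x^{10}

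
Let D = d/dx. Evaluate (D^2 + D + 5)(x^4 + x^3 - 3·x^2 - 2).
5 x^{4} + 9 x^{3} - 16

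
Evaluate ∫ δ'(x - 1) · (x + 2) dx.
-1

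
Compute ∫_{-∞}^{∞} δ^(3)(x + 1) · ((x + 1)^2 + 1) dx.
0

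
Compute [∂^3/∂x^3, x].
3\frac{d^{2}}{dx^{2}}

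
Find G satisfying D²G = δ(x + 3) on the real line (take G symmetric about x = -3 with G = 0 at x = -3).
\frac{|x + 3|}{2}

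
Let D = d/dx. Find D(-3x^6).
- 18 x^{5}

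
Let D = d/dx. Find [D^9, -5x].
-45D^{8}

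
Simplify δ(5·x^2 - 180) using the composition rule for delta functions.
\frac{\delta(x - 6) + \delta(x + 6)}{60}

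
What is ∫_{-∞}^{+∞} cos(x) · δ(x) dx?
1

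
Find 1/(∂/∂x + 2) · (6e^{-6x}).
- \frac{3 e^{- 6 x}}{2}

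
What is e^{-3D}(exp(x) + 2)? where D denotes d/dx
e^{x - 3} + 2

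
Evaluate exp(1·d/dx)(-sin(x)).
- \sin{\left(x + 1 \right)}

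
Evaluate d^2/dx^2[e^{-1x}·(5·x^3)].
5 x \left(x^{2} - 6 x + 6\right) e^{- x}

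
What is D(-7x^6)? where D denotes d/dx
- 42 x^{5}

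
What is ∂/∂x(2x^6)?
12 x^{5}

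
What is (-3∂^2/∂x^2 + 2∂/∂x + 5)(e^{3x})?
- 16 e^{3 x}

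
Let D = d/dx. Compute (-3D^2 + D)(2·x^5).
10 x^{3} \left(x - 12\right)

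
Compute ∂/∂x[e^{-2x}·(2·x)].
2 \left(1 - 2 x\right) e^{- 2 x}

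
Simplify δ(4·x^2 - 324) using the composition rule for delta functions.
\frac{\delta(x - 9) + \delta(x + 9)}{72}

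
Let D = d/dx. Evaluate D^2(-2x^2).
-4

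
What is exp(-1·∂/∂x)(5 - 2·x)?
7 - 2 x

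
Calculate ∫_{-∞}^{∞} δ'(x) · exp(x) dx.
-1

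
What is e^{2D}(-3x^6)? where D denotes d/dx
- 3 x^{6} - 36 x^{5} - 180 x^{4} - 480 x^{3} - 720 x^{2} - 576 x - 192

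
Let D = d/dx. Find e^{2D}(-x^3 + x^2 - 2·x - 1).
- x^{3} - 5 x^{2} - 10 x - 9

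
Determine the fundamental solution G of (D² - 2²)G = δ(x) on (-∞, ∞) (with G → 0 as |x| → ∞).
-\frac{e^{-2|x|}}{4}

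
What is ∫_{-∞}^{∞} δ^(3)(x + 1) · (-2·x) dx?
0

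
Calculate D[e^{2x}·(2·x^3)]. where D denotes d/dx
x^{2} \left(4 x + 6\right) e^{2 x}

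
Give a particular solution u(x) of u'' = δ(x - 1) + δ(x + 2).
\frac{|x - 1|}{2} + \frac{|x + 2|}{2}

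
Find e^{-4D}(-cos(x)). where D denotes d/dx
- \cos{\left(x - 4 \right)}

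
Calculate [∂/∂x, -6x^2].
- 12 x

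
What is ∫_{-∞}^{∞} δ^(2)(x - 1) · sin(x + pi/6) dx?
- \sin{\left(\frac{\pi}{6} + 1 \right)}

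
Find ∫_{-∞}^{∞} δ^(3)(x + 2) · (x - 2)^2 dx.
0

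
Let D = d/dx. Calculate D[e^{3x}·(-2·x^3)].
6 x^{2} \left(- x - 1\right) e^{3 x}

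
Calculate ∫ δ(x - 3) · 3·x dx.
9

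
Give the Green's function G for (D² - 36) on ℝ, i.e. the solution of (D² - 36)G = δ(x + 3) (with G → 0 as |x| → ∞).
-\frac{e^{-6|x + 3|}}{12}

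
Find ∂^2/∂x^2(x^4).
12 x^{2}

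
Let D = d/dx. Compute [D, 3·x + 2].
3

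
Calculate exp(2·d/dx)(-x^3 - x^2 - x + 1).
- x^{3} - 7 x^{2} - 17 x - 13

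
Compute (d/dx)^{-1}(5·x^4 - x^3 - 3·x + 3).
x^{5} - \frac{x^{4}}{4} - \frac{3 x^{2}}{2} + 3 x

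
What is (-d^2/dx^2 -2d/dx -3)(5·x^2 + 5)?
- 15 x^{2} - 20 x - 25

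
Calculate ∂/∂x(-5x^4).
- 20 x^{3}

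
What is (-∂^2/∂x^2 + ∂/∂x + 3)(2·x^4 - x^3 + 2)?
6 x^{4} + 5 x^{3} - 27 x^{2} + 6 x + 6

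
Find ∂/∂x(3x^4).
12 x^{3}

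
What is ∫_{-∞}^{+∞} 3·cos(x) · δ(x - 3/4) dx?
3 \cos{\left(\frac{3}{4} \right)}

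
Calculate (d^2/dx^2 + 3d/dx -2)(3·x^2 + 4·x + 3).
- 6 x^{2} + 10 x + 12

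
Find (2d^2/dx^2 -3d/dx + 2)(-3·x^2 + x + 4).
- 6 x^{2} + 20 x - 7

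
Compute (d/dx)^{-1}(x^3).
\frac{x^{4}}{4}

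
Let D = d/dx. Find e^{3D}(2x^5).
2 x^{5} + 30 x^{4} + 180 x^{3} + 540 x^{2} + 810 x + 486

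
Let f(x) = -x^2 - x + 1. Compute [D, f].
- 2 x - 1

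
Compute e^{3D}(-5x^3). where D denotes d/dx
- 5 x^{3} - 45 x^{2} - 135 x - 135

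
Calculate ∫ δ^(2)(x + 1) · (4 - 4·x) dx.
0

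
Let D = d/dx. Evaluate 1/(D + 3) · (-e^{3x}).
- \frac{e^{3 x}}{6}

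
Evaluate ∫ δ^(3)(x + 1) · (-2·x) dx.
0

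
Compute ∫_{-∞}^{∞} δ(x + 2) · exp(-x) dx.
e^{2}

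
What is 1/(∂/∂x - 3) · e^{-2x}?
- \frac{e^{- 2 x}}{5}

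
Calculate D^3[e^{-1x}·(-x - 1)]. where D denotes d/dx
\left(x - 2\right) e^{- x}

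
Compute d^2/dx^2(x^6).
30 x^{4}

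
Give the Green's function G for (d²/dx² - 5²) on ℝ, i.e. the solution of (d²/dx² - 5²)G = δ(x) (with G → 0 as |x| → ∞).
-\frac{e^{-5|x|}}{10}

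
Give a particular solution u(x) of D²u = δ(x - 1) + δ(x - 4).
\frac{|x - 1|}{2} + \frac{|x - 4|}{2}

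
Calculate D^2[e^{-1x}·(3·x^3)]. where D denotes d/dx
3 x \left(x^{2} - 6 x + 6\right) e^{- x}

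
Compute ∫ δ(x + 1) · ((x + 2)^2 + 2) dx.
3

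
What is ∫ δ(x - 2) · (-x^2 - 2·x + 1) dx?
-7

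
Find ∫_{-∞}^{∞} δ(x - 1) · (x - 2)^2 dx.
1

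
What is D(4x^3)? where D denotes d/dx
12 x^{2}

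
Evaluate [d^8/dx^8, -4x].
-32\frac{d^{7}}{dx^{7}}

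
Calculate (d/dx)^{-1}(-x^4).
- \frac{x^{5}}{5}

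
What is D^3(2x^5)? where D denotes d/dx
120 x^{2}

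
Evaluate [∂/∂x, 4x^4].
16 x^{3}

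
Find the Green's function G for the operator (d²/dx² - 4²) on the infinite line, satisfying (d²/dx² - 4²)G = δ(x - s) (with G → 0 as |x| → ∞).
-\frac{e^{-4|x-s|}}{8}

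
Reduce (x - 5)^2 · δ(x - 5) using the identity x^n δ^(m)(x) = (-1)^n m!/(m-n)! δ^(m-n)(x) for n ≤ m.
0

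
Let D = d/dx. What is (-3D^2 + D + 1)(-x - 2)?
- x - 3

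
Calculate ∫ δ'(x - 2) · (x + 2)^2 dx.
-8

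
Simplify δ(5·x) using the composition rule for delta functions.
\frac{\delta(x)}{5}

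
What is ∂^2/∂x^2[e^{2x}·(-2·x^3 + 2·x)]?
4 \left(- 2 x^{3} - 6 x^{2} - x + 2\right) e^{2 x}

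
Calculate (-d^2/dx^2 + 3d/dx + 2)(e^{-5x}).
- 38 e^{- 5 x}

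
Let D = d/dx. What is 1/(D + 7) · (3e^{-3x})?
\frac{3 e^{- 3 x}}{4}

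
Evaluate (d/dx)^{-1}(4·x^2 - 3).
\frac{4 x^{3}}{3} - 3 x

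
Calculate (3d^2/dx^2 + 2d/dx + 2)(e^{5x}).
87 e^{5 x}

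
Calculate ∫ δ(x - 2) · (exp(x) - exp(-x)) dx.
2 \sinh{\left(2 \right)}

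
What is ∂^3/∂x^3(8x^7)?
1680 x^{4}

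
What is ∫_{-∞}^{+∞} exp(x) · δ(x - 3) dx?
e^{3}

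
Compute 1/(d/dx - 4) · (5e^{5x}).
5 e^{5 x}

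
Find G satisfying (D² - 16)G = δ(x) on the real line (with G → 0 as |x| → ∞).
-\frac{e^{-4|x|}}{8}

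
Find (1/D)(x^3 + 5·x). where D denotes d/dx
\frac{x^{4}}{4} + \frac{5 x^{2}}{2}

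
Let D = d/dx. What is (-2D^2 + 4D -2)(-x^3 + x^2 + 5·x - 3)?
2 x^{3} - 14 x^{2} + 10 x + 22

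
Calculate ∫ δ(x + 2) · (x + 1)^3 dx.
-1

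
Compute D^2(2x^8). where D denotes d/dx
112 x^{6}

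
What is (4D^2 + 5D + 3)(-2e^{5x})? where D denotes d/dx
- 256 e^{5 x}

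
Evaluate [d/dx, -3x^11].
- 33 x^{10}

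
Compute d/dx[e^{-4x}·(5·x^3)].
x^{2} \left(15 - 20 x\right) e^{- 4 x}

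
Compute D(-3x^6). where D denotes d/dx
- 18 x^{5}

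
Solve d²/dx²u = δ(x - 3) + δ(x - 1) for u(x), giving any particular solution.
\frac{|x - 3|}{2} + \frac{|x - 1|}{2}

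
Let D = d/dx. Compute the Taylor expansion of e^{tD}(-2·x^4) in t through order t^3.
2 x \left(- 4 t^{3} - 6 t^{2} x - 4 t x^{2} - x^{3}\right)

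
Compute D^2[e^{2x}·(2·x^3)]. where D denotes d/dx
4 x \left(2 x^{2} + 6 x + 3\right) e^{2 x}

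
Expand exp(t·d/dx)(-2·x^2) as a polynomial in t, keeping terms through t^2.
- 2 t^{2} - 4 t x - 2 x^{2}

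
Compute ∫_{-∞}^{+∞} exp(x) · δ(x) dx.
1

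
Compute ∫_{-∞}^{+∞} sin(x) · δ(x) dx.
0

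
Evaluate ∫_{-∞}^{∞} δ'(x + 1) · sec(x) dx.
\tan{\left(1 \right)} \sec{\left(1 \right)}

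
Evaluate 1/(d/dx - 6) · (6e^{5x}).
- 6 e^{5 x}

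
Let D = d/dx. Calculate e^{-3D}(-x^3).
- x^{3} + 9 x^{2} - 27 x + 27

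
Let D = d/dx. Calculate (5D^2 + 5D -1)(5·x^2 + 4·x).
- 5 x^{2} + 46 x + 70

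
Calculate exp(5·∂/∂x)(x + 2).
x + 7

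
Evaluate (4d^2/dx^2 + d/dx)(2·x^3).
6 x \left(x + 8\right)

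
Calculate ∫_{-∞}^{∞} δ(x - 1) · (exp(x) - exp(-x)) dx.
2 \sinh{\left(1 \right)}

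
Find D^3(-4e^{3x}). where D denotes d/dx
- 108 e^{3 x}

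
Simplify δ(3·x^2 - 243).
\frac{\delta(x - 9) + \delta(x + 9)}{54}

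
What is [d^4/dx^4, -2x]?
-8\frac{d^{3}}{dx^{3}}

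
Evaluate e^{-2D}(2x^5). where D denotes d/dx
2 x^{5} - 20 x^{4} + 80 x^{3} - 160 x^{2} + 160 x - 64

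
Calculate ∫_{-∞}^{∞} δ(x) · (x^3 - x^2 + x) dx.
0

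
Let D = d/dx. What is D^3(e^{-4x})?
- 64 e^{- 4 x}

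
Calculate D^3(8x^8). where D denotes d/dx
2688 x^{5}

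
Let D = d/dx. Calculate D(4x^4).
16 x^{3}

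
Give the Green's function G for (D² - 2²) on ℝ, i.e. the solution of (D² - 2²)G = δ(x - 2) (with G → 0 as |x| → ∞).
-\frac{e^{-2|x - 2|}}{4}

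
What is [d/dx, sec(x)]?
\tan{\left(x \right)} \sec{\left(x \right)}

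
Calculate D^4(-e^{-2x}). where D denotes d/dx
- 16 e^{- 2 x}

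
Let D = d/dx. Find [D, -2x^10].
- 20 x^{9}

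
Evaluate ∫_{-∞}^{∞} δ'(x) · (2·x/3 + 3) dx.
- \frac{2}{3}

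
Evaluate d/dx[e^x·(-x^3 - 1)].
\left(- x^{3} - 3 x^{2} - 1\right) e^{x}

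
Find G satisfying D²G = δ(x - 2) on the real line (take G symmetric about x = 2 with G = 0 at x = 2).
\frac{|x - 2|}{2}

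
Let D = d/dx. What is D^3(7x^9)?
3528 x^{6}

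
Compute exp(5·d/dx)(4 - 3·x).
- 3 x - 11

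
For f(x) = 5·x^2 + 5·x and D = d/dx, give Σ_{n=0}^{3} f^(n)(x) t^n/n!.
5 t^{2} + 5 t \left(2 x + 1\right) + 5 x^{2} + 5 x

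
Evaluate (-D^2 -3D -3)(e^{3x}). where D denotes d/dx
- 21 e^{3 x}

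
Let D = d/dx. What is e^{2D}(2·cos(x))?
2 \cos{\left(x + 2 \right)}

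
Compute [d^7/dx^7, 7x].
49\frac{d^{6}}{dx^{6}}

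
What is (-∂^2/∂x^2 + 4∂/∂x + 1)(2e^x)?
8 e^{x}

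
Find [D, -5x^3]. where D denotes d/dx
- 15 x^{2}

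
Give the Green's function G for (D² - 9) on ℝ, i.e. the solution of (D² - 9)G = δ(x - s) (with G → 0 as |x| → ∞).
-\frac{e^{-3|x-s|}}{6}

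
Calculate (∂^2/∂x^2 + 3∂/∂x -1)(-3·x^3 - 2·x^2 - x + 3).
3 x^{3} - 25 x^{2} - 29 x - 10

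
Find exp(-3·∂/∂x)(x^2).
x^{2} - 6 x + 9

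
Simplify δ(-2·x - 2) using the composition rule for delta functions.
\frac{\delta(x + 1)}{2}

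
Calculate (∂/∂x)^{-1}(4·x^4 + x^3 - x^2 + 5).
\frac{4 x^{5}}{5} + \frac{x^{4}}{4} - \frac{x^{3}}{3} + 5 x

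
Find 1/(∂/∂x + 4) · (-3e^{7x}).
- \frac{3 e^{7 x}}{11}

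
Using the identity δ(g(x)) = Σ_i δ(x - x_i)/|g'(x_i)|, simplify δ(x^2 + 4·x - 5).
\frac{\delta(x + 5) + \delta(x - 1)}{6}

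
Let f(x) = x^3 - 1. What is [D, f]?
3 x^{2}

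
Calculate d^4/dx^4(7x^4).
168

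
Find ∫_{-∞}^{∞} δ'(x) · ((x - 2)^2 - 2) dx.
4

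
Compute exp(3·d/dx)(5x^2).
5 x^{2} + 30 x + 45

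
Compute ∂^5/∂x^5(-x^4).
0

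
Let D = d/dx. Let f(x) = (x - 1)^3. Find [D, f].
3 \left(x - 1\right)^{2}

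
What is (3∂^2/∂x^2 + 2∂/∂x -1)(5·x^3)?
5 x \left(- x^{2} + 6 x + 18\right)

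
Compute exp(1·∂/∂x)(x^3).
x^{3} + 3 x^{2} + 3 x + 1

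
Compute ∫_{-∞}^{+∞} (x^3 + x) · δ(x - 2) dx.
10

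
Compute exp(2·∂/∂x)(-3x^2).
- 3 x^{2} - 12 x - 12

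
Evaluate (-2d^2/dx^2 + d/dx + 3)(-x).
- 3 x - 1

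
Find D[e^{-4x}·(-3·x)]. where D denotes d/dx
3 \left(4 x - 1\right) e^{- 4 x}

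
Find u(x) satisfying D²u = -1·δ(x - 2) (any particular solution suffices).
-\frac{|x - 2|}{2}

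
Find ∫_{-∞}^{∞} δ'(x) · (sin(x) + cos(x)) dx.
-1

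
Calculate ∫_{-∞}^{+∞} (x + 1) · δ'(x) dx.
-1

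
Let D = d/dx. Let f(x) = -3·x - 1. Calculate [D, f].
-3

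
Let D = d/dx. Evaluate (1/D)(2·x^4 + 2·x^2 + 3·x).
\frac{2 x^{5}}{5} + \frac{2 x^{3}}{3} + \frac{3 x^{2}}{2}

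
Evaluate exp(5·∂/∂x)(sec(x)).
\sec{\left(x + 5 \right)}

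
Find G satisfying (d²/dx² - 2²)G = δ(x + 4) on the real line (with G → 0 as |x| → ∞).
-\frac{e^{-2|x + 4|}}{4}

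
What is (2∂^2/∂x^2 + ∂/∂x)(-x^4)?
4 x^{2} \left(- x - 6\right)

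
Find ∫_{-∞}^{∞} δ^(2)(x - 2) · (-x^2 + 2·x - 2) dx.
-2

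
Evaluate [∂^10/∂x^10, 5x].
50\frac{d^{9}}{dx^{9}}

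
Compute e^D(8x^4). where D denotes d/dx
8 x^{4} + 32 x^{3} + 48 x^{2} + 32 x + 8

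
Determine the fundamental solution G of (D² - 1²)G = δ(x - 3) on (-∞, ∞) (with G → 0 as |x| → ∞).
-\frac{e^{-|x - 3|}}{2}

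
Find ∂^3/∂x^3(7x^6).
840 x^{3}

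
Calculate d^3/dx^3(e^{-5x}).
- 125 e^{- 5 x}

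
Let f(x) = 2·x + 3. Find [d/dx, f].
2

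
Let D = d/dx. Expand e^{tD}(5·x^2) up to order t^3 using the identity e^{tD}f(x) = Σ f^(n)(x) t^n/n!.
5 t^{2} + 10 t x + 5 x^{2}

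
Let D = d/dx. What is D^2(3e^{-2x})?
12 e^{- 2 x}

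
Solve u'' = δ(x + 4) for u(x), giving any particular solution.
\frac{|x + 4|}{2}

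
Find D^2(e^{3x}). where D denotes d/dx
9 e^{3 x}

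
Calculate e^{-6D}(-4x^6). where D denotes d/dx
- 4 x^{6} + 144 x^{5} - 2160 x^{4} + 17280 x^{3} - 77760 x^{2} + 186624 x - 186624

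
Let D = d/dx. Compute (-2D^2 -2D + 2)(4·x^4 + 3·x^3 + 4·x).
8 x^{4} - 26 x^{3} - 114 x^{2} - 28 x - 8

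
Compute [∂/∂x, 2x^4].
8 x^{3}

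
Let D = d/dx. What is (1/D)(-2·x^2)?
- \frac{2 x^{3}}{3}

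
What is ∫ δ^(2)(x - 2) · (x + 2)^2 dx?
2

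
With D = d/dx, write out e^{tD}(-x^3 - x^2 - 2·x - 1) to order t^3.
- t^{3} - t^{2} \left(3 x + 1\right) - t \left(3 x^{2} + 2 x + 2\right) - x^{3} - x^{2} - 2 x - 1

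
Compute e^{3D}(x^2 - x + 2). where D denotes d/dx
x^{2} + 5 x + 8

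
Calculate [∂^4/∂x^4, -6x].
-24\frac{d^{3}}{dx^{3}}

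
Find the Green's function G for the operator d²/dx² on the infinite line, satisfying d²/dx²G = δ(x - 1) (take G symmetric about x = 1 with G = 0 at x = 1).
\frac{|x - 1|}{2}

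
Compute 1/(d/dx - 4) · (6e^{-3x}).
- \frac{6 e^{- 3 x}}{7}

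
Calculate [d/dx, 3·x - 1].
3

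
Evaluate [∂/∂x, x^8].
8 x^{7}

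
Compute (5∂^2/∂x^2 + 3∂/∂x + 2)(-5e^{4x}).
- 470 e^{4 x}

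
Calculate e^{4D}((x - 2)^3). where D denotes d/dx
x^{3} + 6 x^{2} + 12 x + 8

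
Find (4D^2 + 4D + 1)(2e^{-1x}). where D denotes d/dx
2 e^{- x}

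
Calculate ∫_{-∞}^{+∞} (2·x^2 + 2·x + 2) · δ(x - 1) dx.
6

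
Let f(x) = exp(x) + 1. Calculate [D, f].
e^{x}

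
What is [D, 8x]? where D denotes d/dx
8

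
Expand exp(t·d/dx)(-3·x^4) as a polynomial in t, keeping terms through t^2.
3 x^{2} \left(- 6 t^{2} - 4 t x - x^{2}\right)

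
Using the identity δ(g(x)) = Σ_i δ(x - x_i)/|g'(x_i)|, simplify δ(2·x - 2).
\frac{\delta(x - 1)}{2}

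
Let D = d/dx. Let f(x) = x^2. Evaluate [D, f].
2 x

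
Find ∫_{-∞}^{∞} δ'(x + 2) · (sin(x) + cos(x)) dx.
- \sin{\left(2 \right)} - \cos{\left(2 \right)}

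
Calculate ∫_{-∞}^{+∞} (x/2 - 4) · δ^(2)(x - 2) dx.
0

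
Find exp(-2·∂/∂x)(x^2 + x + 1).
x^{2} - 3 x + 3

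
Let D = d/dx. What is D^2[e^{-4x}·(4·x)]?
32 \left(2 x - 1\right) e^{- 4 x}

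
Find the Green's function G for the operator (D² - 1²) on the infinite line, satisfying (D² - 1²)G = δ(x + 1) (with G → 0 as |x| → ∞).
-\frac{e^{-|x + 1|}}{2}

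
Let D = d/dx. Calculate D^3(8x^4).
192 x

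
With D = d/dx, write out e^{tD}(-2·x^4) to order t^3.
2 x \left(- 4 t^{3} - 6 t^{2} x - 4 t x^{2} - x^{3}\right)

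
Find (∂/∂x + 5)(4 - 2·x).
18 - 10 x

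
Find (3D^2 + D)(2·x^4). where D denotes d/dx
8 x^{2} \left(x + 9\right)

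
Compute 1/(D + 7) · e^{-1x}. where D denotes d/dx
\frac{e^{- x}}{6}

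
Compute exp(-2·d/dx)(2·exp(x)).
2 e^{x - 2}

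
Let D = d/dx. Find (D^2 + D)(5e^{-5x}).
100 e^{- 5 x}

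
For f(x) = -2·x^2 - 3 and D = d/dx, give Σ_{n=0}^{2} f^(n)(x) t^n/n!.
- 2 t^{2} - 4 t x - 2 x^{2} - 3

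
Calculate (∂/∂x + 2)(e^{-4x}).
- 2 e^{- 4 x}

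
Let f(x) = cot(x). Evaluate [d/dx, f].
- \frac{1}{\sin^{2}{\left(x \right)}}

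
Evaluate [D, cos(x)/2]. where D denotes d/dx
- \frac{\sin{\left(x \right)}}{2}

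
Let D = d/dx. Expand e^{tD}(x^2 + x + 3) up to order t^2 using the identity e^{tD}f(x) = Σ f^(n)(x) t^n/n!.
t^{2} + t \left(2 x + 1\right) + x^{2} + x + 3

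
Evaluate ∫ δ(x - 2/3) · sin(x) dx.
\sin{\left(\frac{2}{3} \right)}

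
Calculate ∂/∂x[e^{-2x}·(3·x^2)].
6 x \left(1 - x\right) e^{- 2 x}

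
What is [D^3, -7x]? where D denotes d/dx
-21D^{2}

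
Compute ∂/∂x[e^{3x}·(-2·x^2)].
2 x \left(- 3 x - 2\right) e^{3 x}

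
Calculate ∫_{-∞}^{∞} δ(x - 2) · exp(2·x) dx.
e^{4}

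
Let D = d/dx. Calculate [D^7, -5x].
-35D^{6}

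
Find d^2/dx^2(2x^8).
112 x^{6}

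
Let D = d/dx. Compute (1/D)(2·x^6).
\frac{2 x^{7}}{7}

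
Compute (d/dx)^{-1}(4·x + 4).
2 x^{2} + 4 x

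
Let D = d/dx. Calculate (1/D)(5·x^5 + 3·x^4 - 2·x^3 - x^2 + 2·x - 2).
\frac{5 x^{6}}{6} + \frac{3 x^{5}}{5} - \frac{x^{4}}{2} - \frac{x^{3}}{3} + x^{2} - 2 x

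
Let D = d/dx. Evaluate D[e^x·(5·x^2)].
5 x \left(x + 2\right) e^{x}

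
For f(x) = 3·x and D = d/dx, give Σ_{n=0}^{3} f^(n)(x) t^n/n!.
3 t + 3 x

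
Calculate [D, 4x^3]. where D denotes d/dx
12 x^{2}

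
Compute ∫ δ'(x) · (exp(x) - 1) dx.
-1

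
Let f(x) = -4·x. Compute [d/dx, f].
-4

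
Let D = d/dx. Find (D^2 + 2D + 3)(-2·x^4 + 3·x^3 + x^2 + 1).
- 6 x^{4} - 7 x^{3} - 3 x^{2} + 22 x + 5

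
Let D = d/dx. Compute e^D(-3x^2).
- 3 x^{2} - 6 x - 3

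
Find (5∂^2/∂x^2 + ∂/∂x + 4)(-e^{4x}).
- 88 e^{4 x}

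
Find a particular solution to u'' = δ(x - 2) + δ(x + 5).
\frac{|x - 2|}{2} + \frac{|x + 5|}{2}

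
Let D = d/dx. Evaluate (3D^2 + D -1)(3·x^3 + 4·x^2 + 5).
- 3 x^{3} + 5 x^{2} + 62 x + 19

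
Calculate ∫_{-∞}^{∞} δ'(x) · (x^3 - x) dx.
1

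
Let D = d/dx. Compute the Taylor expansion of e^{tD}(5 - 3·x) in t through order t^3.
- 3 t - 3 x + 5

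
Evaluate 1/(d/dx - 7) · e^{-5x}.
- \frac{e^{- 5 x}}{12}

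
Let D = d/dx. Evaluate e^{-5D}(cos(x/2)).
\cos{\left(\frac{x}{2} - \frac{5}{2} \right)}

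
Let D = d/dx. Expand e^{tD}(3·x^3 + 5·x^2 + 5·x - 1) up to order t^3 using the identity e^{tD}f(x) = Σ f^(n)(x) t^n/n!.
3 t^{3} + t^{2} \left(9 x + 5\right) + t \left(9 x^{2} + 10 x + 5\right) + 3 x^{3} + 5 x^{2} + 5 x - 1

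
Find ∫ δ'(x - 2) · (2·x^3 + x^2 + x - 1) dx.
-29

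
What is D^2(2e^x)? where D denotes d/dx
2 e^{x}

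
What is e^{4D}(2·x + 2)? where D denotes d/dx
2 x + 10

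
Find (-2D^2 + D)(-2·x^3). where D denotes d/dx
6 x \left(4 - x\right)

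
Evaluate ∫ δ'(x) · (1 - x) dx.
1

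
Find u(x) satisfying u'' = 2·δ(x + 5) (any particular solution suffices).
|x + 5|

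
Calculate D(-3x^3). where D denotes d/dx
- 9 x^{2}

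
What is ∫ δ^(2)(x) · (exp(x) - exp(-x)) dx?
0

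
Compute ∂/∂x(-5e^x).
- 5 e^{x}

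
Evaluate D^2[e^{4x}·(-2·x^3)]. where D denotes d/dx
- 4 x \left(8 x^{2} + 12 x + 3\right) e^{4 x}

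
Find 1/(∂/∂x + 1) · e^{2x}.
\frac{e^{2 x}}{3}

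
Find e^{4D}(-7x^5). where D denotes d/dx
- 7 x^{5} - 140 x^{4} - 1120 x^{3} - 4480 x^{2} - 8960 x - 7168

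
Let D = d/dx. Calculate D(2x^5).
10 x^{4}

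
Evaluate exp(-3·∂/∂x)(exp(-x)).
e^{3 - x}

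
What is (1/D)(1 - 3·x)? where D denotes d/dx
- \frac{3 x^{2}}{2} + x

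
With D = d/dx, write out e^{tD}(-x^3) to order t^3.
- t^{3} - 3 t^{2} x - 3 t x^{2} - x^{3}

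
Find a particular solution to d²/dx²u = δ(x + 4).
\frac{|x + 4|}{2}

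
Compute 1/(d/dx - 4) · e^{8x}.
\frac{e^{8 x}}{4}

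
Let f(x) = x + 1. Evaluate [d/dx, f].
1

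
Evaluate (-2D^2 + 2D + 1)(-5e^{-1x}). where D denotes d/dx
15 e^{- x}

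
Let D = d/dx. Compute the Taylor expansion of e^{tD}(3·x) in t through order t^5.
3 t + 3 x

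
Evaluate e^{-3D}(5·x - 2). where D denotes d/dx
5 x - 17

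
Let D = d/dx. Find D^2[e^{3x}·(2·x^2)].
\left(18 x^{2} + 24 x + 4\right) e^{3 x}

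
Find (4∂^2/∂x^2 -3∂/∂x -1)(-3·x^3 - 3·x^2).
3 x^{3} + 30 x^{2} - 54 x - 24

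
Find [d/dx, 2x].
2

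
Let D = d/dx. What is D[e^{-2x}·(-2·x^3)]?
x^{2} \left(4 x - 6\right) e^{- 2 x}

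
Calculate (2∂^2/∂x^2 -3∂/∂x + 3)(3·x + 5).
9 x + 6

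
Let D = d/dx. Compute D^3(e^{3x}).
27 e^{3 x}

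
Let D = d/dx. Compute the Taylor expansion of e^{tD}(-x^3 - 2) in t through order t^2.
- 3 t^{2} x - 3 t x^{2} - x^{3} - 2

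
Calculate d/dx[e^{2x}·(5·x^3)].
x^{2} \left(10 x + 15\right) e^{2 x}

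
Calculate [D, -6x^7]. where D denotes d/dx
- 42 x^{6}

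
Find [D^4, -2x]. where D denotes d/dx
-8D^{3}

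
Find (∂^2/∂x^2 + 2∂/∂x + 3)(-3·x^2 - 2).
- 9 x^{2} - 12 x - 12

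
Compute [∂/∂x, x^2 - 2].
2 x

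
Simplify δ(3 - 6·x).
\frac{\delta(x - 1/2)}{6}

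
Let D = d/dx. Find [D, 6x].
6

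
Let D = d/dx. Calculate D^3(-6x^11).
- 5940 x^{8}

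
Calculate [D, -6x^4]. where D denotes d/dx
- 24 x^{3}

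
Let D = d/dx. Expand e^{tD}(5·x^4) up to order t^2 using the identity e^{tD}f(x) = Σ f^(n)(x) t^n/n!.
5 x^{2} \left(6 t^{2} + 4 t x + x^{2}\right)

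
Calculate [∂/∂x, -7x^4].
- 28 x^{3}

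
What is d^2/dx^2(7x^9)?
504 x^{7}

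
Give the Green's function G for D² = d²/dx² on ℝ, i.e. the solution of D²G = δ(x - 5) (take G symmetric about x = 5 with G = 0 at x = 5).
\frac{|x - 5|}{2}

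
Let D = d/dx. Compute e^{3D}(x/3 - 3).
\frac{x}{3} - 2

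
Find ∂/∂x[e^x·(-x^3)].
x^{2} \left(- x - 3\right) e^{x}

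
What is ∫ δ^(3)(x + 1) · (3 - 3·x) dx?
0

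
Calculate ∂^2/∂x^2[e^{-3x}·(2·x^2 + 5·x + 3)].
\left(18 x^{2} + 21 x + 1\right) e^{- 3 x}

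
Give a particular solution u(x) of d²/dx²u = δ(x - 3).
\frac{|x - 3|}{2}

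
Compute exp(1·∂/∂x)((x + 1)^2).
x^{2} + 4 x + 4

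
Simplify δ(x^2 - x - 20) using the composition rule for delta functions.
\frac{\delta(x - 5) + \delta(x + 4)}{9}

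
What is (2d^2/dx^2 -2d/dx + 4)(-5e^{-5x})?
- 320 e^{- 5 x}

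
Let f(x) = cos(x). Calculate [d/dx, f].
- \sin{\left(x \right)}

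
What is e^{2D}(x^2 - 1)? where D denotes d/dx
x^{2} + 4 x + 3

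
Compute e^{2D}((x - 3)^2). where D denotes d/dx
x^{2} - 2 x + 1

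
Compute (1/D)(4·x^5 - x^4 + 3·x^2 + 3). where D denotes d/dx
\frac{2 x^{6}}{3} - \frac{x^{5}}{5} + x^{3} + 3 x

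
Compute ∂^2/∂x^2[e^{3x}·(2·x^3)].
6 x \left(3 x^{2} + 6 x + 2\right) e^{3 x}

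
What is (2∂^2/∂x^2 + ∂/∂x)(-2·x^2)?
- 4 x - 8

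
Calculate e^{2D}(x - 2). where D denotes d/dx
x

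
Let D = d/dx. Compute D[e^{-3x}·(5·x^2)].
5 x \left(2 - 3 x\right) e^{- 3 x}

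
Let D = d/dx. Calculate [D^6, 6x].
36D^{5}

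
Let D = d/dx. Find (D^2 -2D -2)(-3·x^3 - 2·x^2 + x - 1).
6 x^{3} + 22 x^{2} - 12 x - 4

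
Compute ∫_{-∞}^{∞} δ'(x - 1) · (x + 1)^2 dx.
-4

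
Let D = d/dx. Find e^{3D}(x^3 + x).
x^{3} + 9 x^{2} + 28 x + 30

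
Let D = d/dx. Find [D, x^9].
9 x^{8}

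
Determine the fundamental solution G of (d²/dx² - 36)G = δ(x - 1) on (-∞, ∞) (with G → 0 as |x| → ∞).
-\frac{e^{-6|x - 1|}}{12}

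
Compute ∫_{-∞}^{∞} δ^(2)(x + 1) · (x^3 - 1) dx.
-6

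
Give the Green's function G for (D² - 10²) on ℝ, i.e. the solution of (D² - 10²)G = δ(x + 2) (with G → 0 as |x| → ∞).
-\frac{e^{-10|x + 2|}}{20}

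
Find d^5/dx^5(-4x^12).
- 380160 x^{7}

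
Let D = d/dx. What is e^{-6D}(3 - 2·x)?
15 - 2 x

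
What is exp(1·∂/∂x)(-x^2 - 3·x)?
- x^{2} - 5 x - 4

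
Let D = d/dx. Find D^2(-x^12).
- 132 x^{10}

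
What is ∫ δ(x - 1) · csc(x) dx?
\csc{\left(1 \right)}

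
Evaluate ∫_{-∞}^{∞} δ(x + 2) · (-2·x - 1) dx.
3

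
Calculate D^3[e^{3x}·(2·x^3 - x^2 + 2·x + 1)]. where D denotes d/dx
\left(54 x^{3} + 135 x^{2} + 108 x + 75\right) e^{3 x}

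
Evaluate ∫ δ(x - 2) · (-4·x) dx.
-8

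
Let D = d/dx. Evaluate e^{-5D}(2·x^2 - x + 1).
2 x^{2} - 21 x + 56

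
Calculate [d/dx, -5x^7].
- 35 x^{6}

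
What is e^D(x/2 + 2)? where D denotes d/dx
\frac{x}{2} + \frac{5}{2}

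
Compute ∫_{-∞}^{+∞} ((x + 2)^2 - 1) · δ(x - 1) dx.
8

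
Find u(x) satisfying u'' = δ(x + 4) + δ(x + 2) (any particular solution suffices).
\frac{|x + 4|}{2} + \frac{|x + 2|}{2}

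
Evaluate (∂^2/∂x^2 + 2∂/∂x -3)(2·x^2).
- 6 x^{2} + 8 x + 4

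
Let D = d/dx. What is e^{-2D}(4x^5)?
4 x^{5} - 40 x^{4} + 160 x^{3} - 320 x^{2} + 320 x - 128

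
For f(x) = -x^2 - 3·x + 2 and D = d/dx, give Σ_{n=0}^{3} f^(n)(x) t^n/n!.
- t^{2} - t \left(2 x + 3\right) - x^{2} - 3 x + 2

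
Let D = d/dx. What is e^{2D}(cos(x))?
\cos{\left(x + 2 \right)}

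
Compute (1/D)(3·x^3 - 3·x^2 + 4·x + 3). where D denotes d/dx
\frac{3 x^{4}}{4} - x^{3} + 2 x^{2} + 3 x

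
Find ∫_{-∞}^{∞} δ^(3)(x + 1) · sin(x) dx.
\cos{\left(1 \right)}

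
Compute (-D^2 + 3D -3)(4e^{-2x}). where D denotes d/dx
- 52 e^{- 2 x}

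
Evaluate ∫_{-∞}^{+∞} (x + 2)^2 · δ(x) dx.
4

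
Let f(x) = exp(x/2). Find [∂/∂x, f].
\frac{e^{\frac{x}{2}}}{2}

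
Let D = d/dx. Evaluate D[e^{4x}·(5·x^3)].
x^{2} \left(20 x + 15\right) e^{4 x}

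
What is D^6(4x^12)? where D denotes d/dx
2661120 x^{6}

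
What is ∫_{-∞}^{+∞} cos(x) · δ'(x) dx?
0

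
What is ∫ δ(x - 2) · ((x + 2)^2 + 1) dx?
17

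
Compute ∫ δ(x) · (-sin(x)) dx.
0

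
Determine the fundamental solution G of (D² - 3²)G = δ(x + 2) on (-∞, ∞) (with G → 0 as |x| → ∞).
-\frac{e^{-3|x + 2|}}{6}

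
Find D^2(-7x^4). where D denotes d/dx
- 84 x^{2}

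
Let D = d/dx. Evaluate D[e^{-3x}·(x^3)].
3 x^{2} \left(1 - x\right) e^{- 3 x}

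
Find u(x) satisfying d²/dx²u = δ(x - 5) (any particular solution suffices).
\frac{|x - 5|}{2}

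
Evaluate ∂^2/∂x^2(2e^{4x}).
32 e^{4 x}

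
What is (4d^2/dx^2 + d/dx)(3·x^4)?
12 x^{2} \left(x + 12\right)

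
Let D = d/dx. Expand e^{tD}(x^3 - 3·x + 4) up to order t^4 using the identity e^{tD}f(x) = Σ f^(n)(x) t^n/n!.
t^{3} + 3 t^{2} x + 3 t \left(x^{2} - 1\right) + x^{3} - 3 x + 4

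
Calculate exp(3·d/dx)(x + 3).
x + 6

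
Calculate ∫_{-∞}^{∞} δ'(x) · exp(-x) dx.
1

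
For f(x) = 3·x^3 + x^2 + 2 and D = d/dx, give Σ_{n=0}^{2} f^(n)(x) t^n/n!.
t^{2} \left(9 x + 1\right) + t x \left(9 x + 2\right) + 3 x^{3} + x^{2} + 2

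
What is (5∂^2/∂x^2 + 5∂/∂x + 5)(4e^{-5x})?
420 e^{- 5 x}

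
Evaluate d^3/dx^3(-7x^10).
- 5040 x^{7}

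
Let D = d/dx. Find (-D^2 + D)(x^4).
4 x^{2} \left(x - 3\right)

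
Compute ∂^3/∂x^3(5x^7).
1050 x^{4}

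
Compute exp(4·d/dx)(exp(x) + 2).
e^{x + 4} + 2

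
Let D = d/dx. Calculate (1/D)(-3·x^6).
- \frac{3 x^{7}}{7}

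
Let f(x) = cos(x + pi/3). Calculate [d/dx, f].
- \sin{\left(x + \frac{\pi}{3} \right)}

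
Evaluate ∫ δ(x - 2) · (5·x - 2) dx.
8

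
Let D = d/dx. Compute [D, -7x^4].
- 28 x^{3}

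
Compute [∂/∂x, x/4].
\frac{1}{4}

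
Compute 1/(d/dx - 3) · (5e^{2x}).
- 5 e^{2 x}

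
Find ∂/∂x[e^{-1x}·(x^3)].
x^{2} \left(3 - x\right) e^{- x}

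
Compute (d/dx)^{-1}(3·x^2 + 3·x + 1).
x^{3} + \frac{3 x^{2}}{2} + x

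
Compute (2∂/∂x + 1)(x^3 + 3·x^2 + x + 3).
x^{3} + 9 x^{2} + 13 x + 5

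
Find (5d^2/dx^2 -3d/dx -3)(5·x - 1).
- 15 x - 12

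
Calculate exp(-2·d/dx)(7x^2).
7 x^{2} - 28 x + 28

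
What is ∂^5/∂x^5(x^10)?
30240 x^{5}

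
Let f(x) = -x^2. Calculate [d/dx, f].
- 2 x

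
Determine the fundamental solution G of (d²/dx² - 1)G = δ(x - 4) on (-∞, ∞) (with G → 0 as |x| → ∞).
-\frac{e^{-|x - 4|}}{2}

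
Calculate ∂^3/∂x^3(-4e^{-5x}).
500 e^{- 5 x}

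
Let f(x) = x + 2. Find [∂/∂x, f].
1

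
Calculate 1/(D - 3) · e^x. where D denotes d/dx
- \frac{e^{x}}{2}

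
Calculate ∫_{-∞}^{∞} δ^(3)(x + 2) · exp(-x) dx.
e^{2}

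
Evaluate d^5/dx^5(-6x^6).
- 4320 x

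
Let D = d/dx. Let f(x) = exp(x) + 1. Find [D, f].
e^{x}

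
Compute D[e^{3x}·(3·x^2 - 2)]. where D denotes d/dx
\left(9 x^{2} + 6 x - 6\right) e^{3 x}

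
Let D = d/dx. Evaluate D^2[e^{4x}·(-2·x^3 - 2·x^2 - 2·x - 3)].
\left(- 32 x^{3} - 80 x^{2} - 76 x - 68\right) e^{4 x}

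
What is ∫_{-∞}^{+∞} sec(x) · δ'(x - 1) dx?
- \tan{\left(1 \right)} \sec{\left(1 \right)}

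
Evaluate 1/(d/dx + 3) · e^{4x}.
\frac{e^{4 x}}{7}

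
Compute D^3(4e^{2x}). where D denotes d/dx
32 e^{2 x}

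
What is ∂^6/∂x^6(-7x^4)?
0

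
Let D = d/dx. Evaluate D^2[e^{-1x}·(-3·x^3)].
3 x \left(- x^{2} + 6 x - 6\right) e^{- x}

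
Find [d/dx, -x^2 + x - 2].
1 - 2 x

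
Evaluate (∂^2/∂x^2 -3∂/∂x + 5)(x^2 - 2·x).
5 x^{2} - 16 x + 8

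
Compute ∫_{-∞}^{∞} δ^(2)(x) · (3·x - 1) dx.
0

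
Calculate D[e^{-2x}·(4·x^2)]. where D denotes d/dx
8 x \left(1 - x\right) e^{- 2 x}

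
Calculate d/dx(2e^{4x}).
8 e^{4 x}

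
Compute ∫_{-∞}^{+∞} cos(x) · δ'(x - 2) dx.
\sin{\left(2 \right)}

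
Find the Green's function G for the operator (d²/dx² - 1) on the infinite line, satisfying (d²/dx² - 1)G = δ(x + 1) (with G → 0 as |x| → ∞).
-\frac{e^{-|x + 1|}}{2}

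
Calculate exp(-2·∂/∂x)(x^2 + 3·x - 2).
x^{2} - x - 4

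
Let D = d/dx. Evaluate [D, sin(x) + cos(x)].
- \sin{\left(x \right)} + \cos{\left(x \right)}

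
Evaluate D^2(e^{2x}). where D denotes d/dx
4 e^{2 x}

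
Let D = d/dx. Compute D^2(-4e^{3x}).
- 36 e^{3 x}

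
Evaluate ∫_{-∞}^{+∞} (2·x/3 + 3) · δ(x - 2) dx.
\frac{13}{3}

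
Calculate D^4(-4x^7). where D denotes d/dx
- 3360 x^{3}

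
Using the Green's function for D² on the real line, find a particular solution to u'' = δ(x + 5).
\frac{|x + 5|}{2}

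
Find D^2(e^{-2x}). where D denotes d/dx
4 e^{- 2 x}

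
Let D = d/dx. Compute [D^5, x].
5D^{4}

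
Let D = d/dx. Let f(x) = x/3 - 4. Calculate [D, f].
\frac{1}{3}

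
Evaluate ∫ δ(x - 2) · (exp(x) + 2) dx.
2 + e^{2}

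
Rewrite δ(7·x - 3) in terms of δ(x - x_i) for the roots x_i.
\frac{\delta(x - 3/7)}{7}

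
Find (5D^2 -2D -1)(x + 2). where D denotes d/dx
- x - 4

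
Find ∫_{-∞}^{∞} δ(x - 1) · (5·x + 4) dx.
9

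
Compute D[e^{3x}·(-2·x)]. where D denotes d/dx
\left(- 6 x - 2\right) e^{3 x}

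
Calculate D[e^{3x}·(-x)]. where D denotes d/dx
\left(- 3 x - 1\right) e^{3 x}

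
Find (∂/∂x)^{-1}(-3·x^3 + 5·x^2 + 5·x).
- \frac{3 x^{4}}{4} + \frac{5 x^{3}}{3} + \frac{5 x^{2}}{2}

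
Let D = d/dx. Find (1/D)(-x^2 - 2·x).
- \frac{x^{3}}{3} - x^{2}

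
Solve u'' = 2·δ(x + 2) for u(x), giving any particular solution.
|x + 2|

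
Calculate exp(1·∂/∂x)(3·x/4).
\frac{3 x}{4} + \frac{3}{4}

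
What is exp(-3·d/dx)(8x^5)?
8 x^{5} - 120 x^{4} + 720 x^{3} - 2160 x^{2} + 3240 x - 1944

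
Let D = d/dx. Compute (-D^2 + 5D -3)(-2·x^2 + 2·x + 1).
6 x^{2} - 26 x + 11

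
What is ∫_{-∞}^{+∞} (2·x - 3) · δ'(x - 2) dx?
-2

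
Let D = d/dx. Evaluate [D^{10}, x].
10D^{9}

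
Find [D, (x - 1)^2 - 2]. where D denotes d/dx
2 x - 2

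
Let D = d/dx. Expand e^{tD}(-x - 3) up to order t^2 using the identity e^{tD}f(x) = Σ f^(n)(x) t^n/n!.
- t - x - 3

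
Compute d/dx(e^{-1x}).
- e^{- x}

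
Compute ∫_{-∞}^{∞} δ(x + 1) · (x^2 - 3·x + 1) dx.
5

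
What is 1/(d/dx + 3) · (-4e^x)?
- e^{x}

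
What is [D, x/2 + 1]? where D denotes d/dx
\frac{1}{2}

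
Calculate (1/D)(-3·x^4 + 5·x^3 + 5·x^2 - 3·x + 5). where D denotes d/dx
- \frac{3 x^{5}}{5} + \frac{5 x^{4}}{4} + \frac{5 x^{3}}{3} - \frac{3 x^{2}}{2} + 5 x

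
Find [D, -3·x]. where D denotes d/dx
-3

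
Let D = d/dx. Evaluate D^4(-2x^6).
- 720 x^{2}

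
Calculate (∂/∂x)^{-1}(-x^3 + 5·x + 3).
- \frac{x^{4}}{4} + \frac{5 x^{2}}{2} + 3 x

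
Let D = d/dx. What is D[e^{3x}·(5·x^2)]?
5 x \left(3 x + 2\right) e^{3 x}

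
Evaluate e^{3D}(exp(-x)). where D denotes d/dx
e^{- x - 3}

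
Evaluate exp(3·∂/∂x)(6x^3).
6 x^{3} + 54 x^{2} + 162 x + 162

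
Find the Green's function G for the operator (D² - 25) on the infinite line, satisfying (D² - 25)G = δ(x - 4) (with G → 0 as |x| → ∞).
-\frac{e^{-5|x - 4|}}{10}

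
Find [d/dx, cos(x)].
- \sin{\left(x \right)}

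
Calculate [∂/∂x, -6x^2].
- 12 x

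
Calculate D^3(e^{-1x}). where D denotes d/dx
- e^{- x}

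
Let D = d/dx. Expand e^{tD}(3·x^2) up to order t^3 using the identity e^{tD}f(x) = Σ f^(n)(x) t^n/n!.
3 t^{2} + 6 t x + 3 x^{2}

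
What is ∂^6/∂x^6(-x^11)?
- 332640 x^{5}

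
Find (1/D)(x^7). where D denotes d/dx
\frac{x^{8}}{8}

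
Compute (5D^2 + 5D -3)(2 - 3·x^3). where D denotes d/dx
9 x^{3} - 45 x^{2} - 90 x - 6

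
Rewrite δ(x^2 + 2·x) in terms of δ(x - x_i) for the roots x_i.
\frac{\delta(x + 2) + \delta(x)}{2}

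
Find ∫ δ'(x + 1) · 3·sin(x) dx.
- 3 \cos{\left(1 \right)}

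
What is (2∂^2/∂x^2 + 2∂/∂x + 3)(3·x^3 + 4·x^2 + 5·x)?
9 x^{3} + 30 x^{2} + 67 x + 26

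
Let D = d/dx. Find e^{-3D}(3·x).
3 x - 9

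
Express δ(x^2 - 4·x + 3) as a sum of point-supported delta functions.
\frac{\delta(x - 3) + \delta(x - 1)}{2}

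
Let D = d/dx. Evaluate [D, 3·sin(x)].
3 \cos{\left(x \right)}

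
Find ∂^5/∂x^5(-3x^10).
- 90720 x^{5}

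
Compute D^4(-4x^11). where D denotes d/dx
- 31680 x^{7}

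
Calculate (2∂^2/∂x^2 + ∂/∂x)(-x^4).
4 x^{2} \left(- x - 6\right)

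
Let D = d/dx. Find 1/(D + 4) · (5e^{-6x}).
- \frac{5 e^{- 6 x}}{2}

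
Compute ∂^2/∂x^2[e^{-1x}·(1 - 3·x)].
\left(7 - 3 x\right) e^{- x}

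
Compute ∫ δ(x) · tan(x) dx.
0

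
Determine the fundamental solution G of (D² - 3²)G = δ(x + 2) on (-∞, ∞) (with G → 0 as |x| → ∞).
-\frac{e^{-3|x + 2|}}{6}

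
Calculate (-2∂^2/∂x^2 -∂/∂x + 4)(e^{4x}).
- 32 e^{4 x}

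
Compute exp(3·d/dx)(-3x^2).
- 3 x^{2} - 18 x - 27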